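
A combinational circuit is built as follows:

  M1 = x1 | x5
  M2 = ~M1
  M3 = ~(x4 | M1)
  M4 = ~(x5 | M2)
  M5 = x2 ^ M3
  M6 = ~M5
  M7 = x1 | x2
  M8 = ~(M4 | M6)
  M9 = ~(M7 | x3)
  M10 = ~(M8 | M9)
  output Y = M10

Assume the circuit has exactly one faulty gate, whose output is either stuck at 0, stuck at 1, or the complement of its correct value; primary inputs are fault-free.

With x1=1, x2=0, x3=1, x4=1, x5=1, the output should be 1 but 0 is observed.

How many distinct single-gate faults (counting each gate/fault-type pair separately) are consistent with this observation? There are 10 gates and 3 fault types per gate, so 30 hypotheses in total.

Fault-free: M1=1, M2=0, M3=0, M4=0, M5=0, M6=1, M7=1, M8=0, M9=0, M10=1 → 1. Observed 0.
  M1: none of the 3 fault types match ✗
  M2: none of the 3 fault types match ✗
  M3: stuck-at-1, inverted output ✓; others ✗
  M4: none of the 3 fault types match ✗
  M5: stuck-at-1, inverted output ✓; others ✗
  M6: stuck-at-0, inverted output ✓; others ✗
  M7: none of the 3 fault types match ✗
  M8: stuck-at-1, inverted output ✓; others ✗
  M9: stuck-at-1, inverted output ✓; others ✗
  M10: stuck-at-0, inverted output ✓; others ✗
Consistent faults: {M3 stuck-at-1, M3 inverted output, M5 stuck-at-1, M5 inverted output, M6 stuck-at-0, M6 inverted output, M8 stuck-at-1, M8 inverted output, M9 stuck-at-1, M9 inverted output, M10 stuck-at-0, M10 inverted output} — 12 in all.

12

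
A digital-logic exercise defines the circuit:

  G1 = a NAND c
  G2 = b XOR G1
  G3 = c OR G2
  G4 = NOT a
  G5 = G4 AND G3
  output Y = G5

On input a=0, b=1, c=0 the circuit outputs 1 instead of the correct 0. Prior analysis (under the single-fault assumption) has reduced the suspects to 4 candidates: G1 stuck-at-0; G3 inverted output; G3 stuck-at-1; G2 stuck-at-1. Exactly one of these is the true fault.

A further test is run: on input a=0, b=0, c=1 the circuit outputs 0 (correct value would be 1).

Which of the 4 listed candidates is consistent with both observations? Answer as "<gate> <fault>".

Evaluate each candidate on input a=0, b=0, c=1:
  G1 stuck-at-0: G1=0 [stuck-at-0], G2=0, G3=1, G4=1, G5=1 → 1 — eliminated
  G3 inverted output: G1=1, G2=1, G3=0 [inverted output], G4=1, G5=0 → 0 — matches
  G3 stuck-at-1: G1=1, G2=1, G3=1 [stuck-at-1], G4=1, G5=1 → 1 — eliminated
  G2 stuck-at-1: G1=1, G2=1 [stuck-at-1], G3=1, G4=1, G5=1 → 1 — eliminated
Only G3 inverted output reproduces the observed 0.

G3 inverted output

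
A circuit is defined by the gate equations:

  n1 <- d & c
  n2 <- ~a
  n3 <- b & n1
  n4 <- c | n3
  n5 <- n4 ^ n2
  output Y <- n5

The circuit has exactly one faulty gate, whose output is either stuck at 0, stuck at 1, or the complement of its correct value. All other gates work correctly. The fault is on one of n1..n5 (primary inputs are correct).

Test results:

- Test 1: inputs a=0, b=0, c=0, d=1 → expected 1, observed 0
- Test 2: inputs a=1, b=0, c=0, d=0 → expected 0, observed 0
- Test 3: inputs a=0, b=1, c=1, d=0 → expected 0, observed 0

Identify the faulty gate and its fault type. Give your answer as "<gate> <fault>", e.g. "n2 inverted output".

Fault-free values for test 1 (a=0, b=0, c=0, d=1): n1=0, n2=1, n3=0, n4=0, n5=1, giving Y=1. Observed 0.
Test 1: faults giving observed 0 are {n2 stuck-at-0, n2 inverted output, n3 stuck-at-1, n3 inverted output, n4 stuck-at-1, n4 inverted output, n5 stuck-at-0, n5 inverted output}.
Test 2 (a=1, b=0, c=0, d=0): fault-free n1=0, n2=0, n3=0, n4=0, n5=0 → 0; observed 0. Eliminates n2 inverted output, n3 stuck-at-1, n3 inverted output, n4 stuck-at-1, n4 inverted output, n5 inverted output.
Test 3 (a=0, b=1, c=1, d=0): fault-free n1=0, n2=1, n3=0, n4=1, n5=0 → 0; observed 0. Eliminates n2 stuck-at-0.
Only n5 stuck-at-0 is consistent with every test.

n5 stuck-at-0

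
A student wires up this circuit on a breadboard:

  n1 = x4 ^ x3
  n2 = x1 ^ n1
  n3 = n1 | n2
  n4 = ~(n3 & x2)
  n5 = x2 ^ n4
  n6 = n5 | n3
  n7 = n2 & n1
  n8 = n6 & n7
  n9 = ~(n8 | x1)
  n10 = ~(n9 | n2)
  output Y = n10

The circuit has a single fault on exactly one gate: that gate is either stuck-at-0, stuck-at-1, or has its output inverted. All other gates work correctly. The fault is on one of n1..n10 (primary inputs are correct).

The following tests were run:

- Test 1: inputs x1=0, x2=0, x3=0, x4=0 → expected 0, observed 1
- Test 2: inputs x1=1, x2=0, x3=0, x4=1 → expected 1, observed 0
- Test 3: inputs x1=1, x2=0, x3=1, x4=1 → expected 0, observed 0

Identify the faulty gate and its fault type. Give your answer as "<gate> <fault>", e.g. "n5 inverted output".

Fault-free values for test 1 (x1=0, x2=0, x3=0, x4=0): n1=0, n2=0, n3=0, n4=1, n5=1, n6=1, n7=0, n8=0, n9=1, n10=0, giving Y=0. Observed 1.
Test 1: faults giving observed 1 are {n7 stuck-at-1, n7 inverted output, n8 stuck-at-1, n8 inverted output, n9 stuck-at-0, n9 inverted output, n10 stuck-at-1, n10 inverted output}.
Test 2 (x1=1, x2=0, x3=0, x4=1): fault-free n1=1, n2=0, n3=1, n4=1, n5=1, n6=1, n7=0, n8=0, n9=0, n10=1 → 1; observed 0. Eliminates n7 stuck-at-1, n7 inverted output, n8 stuck-at-1, n8 inverted output, n9 stuck-at-0, n10 stuck-at-1.
Test 3 (x1=1, x2=0, x3=1, x4=1): fault-free n1=0, n2=1, n3=1, n4=1, n5=1, n6=1, n7=0, n8=0, n9=0, n10=0 → 0; observed 0. Eliminates n10 inverted output.
Only n9 inverted output is consistent with every test.

n9 inverted output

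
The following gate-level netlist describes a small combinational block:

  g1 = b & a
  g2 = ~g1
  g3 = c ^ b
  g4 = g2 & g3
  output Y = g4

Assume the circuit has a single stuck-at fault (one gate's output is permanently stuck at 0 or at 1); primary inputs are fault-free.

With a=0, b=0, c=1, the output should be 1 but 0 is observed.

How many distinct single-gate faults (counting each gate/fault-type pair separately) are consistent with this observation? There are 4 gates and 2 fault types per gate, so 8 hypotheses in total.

Fault-free: g1=0, g2=1, g3=1, g4=1 → 1. Observed 0.
  g1 stuck-at-0: output 1 ✗
  g1 stuck-at-1: output 0 ✓
  g2 stuck-at-0: output 0 ✓
  g2 stuck-at-1: output 1 ✗
  g3 stuck-at-0: output 0 ✓
  g3 stuck-at-1: output 1 ✗
  g4 stuck-at-0: output 0 ✓
  g4 stuck-at-1: output 1 ✗
Consistent faults: {g1 stuck-at-1, g2 stuck-at-0, g3 stuck-at-0, g4 stuck-at-0} — 4 in all.

4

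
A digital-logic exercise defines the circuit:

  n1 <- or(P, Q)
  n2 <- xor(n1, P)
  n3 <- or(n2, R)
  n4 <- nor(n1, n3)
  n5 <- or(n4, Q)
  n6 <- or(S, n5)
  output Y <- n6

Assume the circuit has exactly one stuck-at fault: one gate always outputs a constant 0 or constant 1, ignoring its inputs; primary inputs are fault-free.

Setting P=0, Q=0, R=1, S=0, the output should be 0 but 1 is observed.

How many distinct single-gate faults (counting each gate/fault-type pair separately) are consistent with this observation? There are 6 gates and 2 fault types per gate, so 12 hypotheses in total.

Fault-free: n1=0, n2=0, n3=1, n4=0, n5=0, n6=0 → 0. Observed 1.
  n1 stuck-at-0: output 0 ✗
  n1 stuck-at-1: output 0 ✗
  n2 stuck-at-0: output 0 ✗
  n2 stuck-at-1: output 0 ✗
  n3 stuck-at-0: output 1 ✓
  n3 stuck-at-1: output 0 ✗
  n4 stuck-at-0: output 0 ✗
  n4 stuck-at-1: output 1 ✓
  n5 stuck-at-0: output 0 ✗
  n5 stuck-at-1: output 1 ✓
  n6 stuck-at-0: output 0 ✗
  n6 stuck-at-1: output 1 ✓
Consistent faults: {n3 stuck-at-0, n4 stuck-at-1, n5 stuck-at-1, n6 stuck-at-1} — 4 in all.

4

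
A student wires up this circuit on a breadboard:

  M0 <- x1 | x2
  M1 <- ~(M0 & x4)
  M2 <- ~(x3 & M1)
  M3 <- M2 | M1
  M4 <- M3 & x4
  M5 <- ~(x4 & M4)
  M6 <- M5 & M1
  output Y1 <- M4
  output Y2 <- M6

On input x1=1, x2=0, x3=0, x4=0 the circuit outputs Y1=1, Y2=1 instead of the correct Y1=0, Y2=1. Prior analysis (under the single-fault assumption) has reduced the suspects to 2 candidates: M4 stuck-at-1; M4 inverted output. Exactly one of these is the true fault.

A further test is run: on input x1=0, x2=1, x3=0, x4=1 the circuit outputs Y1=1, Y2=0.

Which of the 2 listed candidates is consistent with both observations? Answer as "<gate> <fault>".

M4 stuck-at-1

Evaluate each candidate on input x1=0, x2=1, x3=0, x4=1:
  M4 stuck-at-1: M0=1, M1=0, M2=1, M3=1, M4=1 [stuck-at-1], M5=0, M6=0 → Y1=1, Y2=0 — matches
  M4 inverted output: M0=1, M1=0, M2=1, M3=1, M4=0 [inverted output], M5=1, M6=0 → Y1=0, Y2=0 — eliminated
Only M4 stuck-at-1 reproduces the observed Y1=1, Y2=0.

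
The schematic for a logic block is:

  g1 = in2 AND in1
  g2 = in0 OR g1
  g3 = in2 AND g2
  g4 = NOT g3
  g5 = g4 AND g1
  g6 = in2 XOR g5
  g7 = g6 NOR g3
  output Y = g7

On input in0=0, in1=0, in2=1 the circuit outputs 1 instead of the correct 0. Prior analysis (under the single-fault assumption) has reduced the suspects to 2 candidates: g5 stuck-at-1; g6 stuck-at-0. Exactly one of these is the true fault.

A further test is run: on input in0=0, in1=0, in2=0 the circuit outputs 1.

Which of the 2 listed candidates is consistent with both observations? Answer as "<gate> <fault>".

Evaluate each candidate on input in0=0, in1=0, in2=0:
  g5 stuck-at-1: g1=0, g2=0, g3=0, g4=1, g5=1 [stuck-at-1], g6=1, g7=0 → 0 — eliminated
  g6 stuck-at-0: g1=0, g2=0, g3=0, g4=1, g5=0, g6=0 [stuck-at-0], g7=1 → 1 — matches
Only g6 stuck-at-0 reproduces the observed 1.

g6 stuck-at-0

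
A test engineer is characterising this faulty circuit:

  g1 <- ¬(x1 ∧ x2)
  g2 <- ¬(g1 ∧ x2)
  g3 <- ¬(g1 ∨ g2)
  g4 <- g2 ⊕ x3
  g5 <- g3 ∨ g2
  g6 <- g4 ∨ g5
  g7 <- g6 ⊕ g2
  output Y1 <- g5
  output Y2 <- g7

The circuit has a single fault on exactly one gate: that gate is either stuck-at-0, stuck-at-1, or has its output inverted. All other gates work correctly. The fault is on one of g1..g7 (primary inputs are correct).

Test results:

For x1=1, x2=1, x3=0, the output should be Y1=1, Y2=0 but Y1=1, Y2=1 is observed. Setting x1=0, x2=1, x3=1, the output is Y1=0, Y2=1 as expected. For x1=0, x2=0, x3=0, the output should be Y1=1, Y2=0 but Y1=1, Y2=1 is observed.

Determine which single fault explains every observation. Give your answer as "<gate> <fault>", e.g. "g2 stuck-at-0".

g7 stuck-at-1

Fault-free values for test 1 (x1=1, x2=1, x3=0): g1=0, g2=1, g3=0, g4=1, g5=1, g6=1, g7=0, giving Y1=1, Y2=0. Observed Y1=1, Y2=1.
Test 1: faults giving observed Y1=1, Y2=1 are {g2 stuck-at-0, g2 inverted output, g6 stuck-at-0, g6 inverted output, g7 stuck-at-1, g7 inverted output}.
Test 2 (x1=0, x2=1, x3=1): fault-free g1=1, g2=0, g3=0, g4=1, g5=0, g6=1, g7=1 → Y1=0, Y2=1; observed Y1=0, Y2=1. Eliminates g2 inverted output, g6 stuck-at-0, g6 inverted output, g7 inverted output.
Test 3 (x1=0, x2=0, x3=0): fault-free g1=1, g2=1, g3=0, g4=1, g5=1, g6=1, g7=0 → Y1=1, Y2=0; observed Y1=1, Y2=1. Eliminates g2 stuck-at-0.
Only g7 stuck-at-1 is consistent with every test.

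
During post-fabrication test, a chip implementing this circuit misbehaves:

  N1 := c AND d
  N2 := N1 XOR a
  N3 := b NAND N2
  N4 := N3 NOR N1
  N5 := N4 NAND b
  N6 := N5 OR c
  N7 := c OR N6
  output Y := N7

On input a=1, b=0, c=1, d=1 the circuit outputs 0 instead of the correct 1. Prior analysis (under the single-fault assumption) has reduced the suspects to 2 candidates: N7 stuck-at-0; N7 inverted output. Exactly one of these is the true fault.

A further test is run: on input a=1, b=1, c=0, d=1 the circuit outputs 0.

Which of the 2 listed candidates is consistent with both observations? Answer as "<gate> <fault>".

N7 stuck-at-0

Evaluate each candidate on input a=1, b=1, c=0, d=1:
  N7 stuck-at-0: N1=0, N2=1, N3=0, N4=1, N5=0, N6=0, N7=0 [stuck-at-0] → 0 — matches
  N7 inverted output: N1=0, N2=1, N3=0, N4=1, N5=0, N6=0, N7=1 [inverted output] → 1 — eliminated
Only N7 stuck-at-0 reproduces the observed 0.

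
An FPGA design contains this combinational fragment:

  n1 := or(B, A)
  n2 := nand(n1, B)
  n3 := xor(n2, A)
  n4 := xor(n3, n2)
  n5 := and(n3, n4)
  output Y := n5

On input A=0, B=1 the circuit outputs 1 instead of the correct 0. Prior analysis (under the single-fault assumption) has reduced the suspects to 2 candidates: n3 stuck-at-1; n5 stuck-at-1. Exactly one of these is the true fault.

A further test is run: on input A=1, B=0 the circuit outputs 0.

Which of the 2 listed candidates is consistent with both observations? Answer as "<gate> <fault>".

Evaluate each candidate on input A=1, B=0:
  n3 stuck-at-1: n1=1, n2=1, n3=1 [stuck-at-1], n4=0, n5=0 → 0 — matches
  n5 stuck-at-1: n1=1, n2=1, n3=0, n4=1, n5=1 [stuck-at-1] → 1 — eliminated
Only n3 stuck-at-1 reproduces the observed 0.

n3 stuck-at-1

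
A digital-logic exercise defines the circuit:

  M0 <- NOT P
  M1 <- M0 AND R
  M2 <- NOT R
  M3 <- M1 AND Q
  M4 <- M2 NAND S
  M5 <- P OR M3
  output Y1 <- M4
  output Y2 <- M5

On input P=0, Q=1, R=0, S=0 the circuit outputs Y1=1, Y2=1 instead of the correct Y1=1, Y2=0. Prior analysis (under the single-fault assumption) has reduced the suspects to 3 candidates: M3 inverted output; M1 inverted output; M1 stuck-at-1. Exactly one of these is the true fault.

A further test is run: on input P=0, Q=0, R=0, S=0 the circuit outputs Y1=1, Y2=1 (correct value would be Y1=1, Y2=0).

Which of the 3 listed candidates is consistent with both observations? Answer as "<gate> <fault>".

M3 inverted output

Evaluate each candidate on input P=0, Q=0, R=0, S=0:
  M3 inverted output: M0=1, M1=0, M2=1, M3=1 [inverted output], M4=1, M5=1 → Y1=1, Y2=1 — matches
  M1 inverted output: M0=1, M1=1 [inverted output], M2=1, M3=0, M4=1, M5=0 → Y1=1, Y2=0 — eliminated
  M1 stuck-at-1: M0=1, M1=1 [stuck-at-1], M2=1, M3=0, M4=1, M5=0 → Y1=1, Y2=0 — eliminated
Only M3 inverted output reproduces the observed Y1=1, Y2=1.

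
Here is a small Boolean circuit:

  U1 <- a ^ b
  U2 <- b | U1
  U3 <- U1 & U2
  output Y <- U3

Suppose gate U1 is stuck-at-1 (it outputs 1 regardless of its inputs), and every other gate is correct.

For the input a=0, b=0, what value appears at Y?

Propagate with U1 forced: U1=1 [stuck-at-1], U2=1, U3=1.
So Y = 1. (Without the fault it would be 0.)

1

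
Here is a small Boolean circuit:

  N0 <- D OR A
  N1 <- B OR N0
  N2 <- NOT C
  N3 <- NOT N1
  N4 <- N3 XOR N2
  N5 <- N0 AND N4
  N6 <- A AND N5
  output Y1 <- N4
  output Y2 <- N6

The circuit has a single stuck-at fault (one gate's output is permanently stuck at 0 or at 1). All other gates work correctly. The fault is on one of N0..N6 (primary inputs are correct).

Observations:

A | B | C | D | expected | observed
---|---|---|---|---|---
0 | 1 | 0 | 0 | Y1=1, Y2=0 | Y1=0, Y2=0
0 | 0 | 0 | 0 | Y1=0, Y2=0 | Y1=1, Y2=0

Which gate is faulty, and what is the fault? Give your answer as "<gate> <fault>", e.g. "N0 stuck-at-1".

N2 stuck-at-0

Fault-free values for test 1 (A=0, B=1, C=0, D=0): N0=0, N1=1, N2=1, N3=0, N4=1, N5=0, N6=0, giving Y1=1, Y2=0. Observed Y1=0, Y2=0.
Test 1: faults giving observed Y1=0, Y2=0 are {N1 stuck-at-0, N2 stuck-at-0, N3 stuck-at-1, N4 stuck-at-0}.
Test 2 (A=0, B=0, C=0, D=0): fault-free N0=0, N1=0, N2=1, N3=1, N4=0, N5=0, N6=0 → Y1=0, Y2=0; observed Y1=1, Y2=0. Eliminates N1 stuck-at-0, N3 stuck-at-1, N4 stuck-at-0.
Only N2 stuck-at-0 is consistent with every test.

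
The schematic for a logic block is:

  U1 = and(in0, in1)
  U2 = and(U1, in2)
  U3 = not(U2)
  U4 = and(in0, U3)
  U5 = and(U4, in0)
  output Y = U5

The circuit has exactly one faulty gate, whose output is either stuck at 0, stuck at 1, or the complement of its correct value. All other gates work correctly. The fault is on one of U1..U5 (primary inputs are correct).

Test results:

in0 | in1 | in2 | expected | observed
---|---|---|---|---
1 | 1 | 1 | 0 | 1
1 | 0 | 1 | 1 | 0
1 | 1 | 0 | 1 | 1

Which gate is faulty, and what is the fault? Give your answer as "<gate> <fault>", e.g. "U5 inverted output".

Fault-free values for test 1 (in0=1, in1=1, in2=1): U1=1, U2=1, U3=0, U4=0, U5=0, giving Y=0. Observed 1.
Test 1: faults giving observed 1 are {U1 stuck-at-0, U1 inverted output, U2 stuck-at-0, U2 inverted output, U3 stuck-at-1, U3 inverted output, U4 stuck-at-1, U4 inverted output, U5 stuck-at-1, U5 inverted output}.
Test 2 (in0=1, in1=0, in2=1): fault-free U1=0, U2=0, U3=1, U4=1, U5=1 → 1; observed 0. Eliminates U1 stuck-at-0, U2 stuck-at-0, U3 stuck-at-1, U4 stuck-at-1, U5 stuck-at-1.
Test 3 (in0=1, in1=1, in2=0): fault-free U1=1, U2=0, U3=1, U4=1, U5=1 → 1; observed 1. Eliminates U2 inverted output, U3 inverted output, U4 inverted output, U5 inverted output.
Only U1 inverted output is consistent with every test.

U1 inverted output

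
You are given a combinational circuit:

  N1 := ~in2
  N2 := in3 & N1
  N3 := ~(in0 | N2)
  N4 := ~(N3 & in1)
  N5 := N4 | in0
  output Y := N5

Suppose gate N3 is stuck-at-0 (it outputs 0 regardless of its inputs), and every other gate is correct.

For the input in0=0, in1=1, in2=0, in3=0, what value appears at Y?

1

Propagate with N3 forced: N1=1, N2=0, N3=0 [stuck-at-0], N4=1, N5=1.
So Y = 1. (Without the fault it would be 0.)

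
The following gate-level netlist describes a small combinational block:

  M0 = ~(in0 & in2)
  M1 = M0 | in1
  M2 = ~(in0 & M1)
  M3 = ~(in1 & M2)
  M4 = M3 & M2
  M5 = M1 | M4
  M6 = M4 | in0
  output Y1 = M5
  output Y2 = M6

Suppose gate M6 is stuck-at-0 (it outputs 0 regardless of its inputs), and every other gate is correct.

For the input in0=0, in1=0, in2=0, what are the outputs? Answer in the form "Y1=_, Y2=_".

Propagate with M6 forced: M0=1, M1=1, M2=1, M3=1, M4=1, M5=1, M6=0 [stuck-at-0].
So the outputs are Y1=1, Y2=0. (Without the fault they would be Y1=1, Y2=1.)

Y1=1, Y2=0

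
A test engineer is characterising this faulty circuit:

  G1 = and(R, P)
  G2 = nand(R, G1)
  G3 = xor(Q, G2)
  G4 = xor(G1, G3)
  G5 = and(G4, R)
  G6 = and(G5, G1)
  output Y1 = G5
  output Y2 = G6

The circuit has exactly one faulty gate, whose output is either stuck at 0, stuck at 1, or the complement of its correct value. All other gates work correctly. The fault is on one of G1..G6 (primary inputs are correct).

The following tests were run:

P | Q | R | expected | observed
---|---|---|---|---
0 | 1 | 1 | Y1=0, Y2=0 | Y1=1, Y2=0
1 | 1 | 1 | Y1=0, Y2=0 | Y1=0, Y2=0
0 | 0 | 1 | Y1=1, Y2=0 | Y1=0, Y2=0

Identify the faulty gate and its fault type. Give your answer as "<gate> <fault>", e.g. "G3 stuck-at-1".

Fault-free values for test 1 (P=0, Q=1, R=1): G1=0, G2=1, G3=0, G4=0, G5=0, G6=0, giving Y1=0, Y2=0. Observed Y1=1, Y2=0.
Test 1: faults giving observed Y1=1, Y2=0 are {G2 stuck-at-0, G2 inverted output, G3 stuck-at-1, G3 inverted output, G4 stuck-at-1, G4 inverted output, G5 stuck-at-1, G5 inverted output}.
Test 2 (P=1, Q=1, R=1): fault-free G1=1, G2=0, G3=1, G4=0, G5=0, G6=0 → Y1=0, Y2=0; observed Y1=0, Y2=0. Eliminates G2 inverted output, G3 inverted output, G4 stuck-at-1, G4 inverted output, G5 stuck-at-1, G5 inverted output.
Test 3 (P=0, Q=0, R=1): fault-free G1=0, G2=1, G3=1, G4=1, G5=1, G6=0 → Y1=1, Y2=0; observed Y1=0, Y2=0. Eliminates G3 stuck-at-1.
Only G2 stuck-at-0 is consistent with every test.

G2 stuck-at-0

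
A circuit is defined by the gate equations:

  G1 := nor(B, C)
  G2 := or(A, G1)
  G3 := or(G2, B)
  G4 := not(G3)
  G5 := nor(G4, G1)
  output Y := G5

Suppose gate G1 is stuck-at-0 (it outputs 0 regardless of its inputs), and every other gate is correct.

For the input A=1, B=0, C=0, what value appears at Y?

1

Propagate with G1 forced: G1=0 [stuck-at-0], G2=1, G3=1, G4=0, G5=1.
So Y = 1. (Without the fault it would be 0.)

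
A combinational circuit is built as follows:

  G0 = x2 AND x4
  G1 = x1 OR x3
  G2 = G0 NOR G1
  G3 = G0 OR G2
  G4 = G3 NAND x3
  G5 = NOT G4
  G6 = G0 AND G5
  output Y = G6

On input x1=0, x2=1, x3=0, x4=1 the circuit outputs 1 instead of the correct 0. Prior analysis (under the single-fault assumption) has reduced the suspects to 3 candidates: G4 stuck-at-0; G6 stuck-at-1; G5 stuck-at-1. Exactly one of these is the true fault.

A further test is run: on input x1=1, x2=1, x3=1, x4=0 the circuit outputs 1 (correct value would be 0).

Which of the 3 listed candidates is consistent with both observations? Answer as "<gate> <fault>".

G6 stuck-at-1

Evaluate each candidate on input x1=1, x2=1, x3=1, x4=0:
  G4 stuck-at-0: G0=0, G1=1, G2=0, G3=0, G4=0 [stuck-at-0], G5=1, G6=0 → 0 — eliminated
  G6 stuck-at-1: G0=0, G1=1, G2=0, G3=0, G4=1, G5=0, G6=1 [stuck-at-1] → 1 — matches
  G5 stuck-at-1: G0=0, G1=1, G2=0, G3=0, G4=1, G5=1 [stuck-at-1], G6=0 → 0 — eliminated
Only G6 stuck-at-1 reproduces the observed 1.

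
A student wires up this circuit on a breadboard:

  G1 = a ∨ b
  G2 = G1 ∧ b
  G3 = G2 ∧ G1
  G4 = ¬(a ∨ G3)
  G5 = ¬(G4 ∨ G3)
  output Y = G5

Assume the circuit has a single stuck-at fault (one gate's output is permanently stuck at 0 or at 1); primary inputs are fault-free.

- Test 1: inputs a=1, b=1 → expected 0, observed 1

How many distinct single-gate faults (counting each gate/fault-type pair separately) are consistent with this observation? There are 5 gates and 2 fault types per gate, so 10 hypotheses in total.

4

Fault-free: G1=1, G2=1, G3=1, G4=0, G5=0 → 0. Observed 1.
  G1 stuck-at-0: output 1 ✓
  G1 stuck-at-1: output 0 ✗
  G2 stuck-at-0: output 1 ✓
  G2 stuck-at-1: output 0 ✗
  G3 stuck-at-0: output 1 ✓
  G3 stuck-at-1: output 0 ✗
  G4 stuck-at-0: output 0 ✗
  G4 stuck-at-1: output 0 ✗
  G5 stuck-at-0: output 0 ✗
  G5 stuck-at-1: output 1 ✓
Consistent faults: {G1 stuck-at-0, G2 stuck-at-0, G3 stuck-at-0, G5 stuck-at-1} — 4 in all.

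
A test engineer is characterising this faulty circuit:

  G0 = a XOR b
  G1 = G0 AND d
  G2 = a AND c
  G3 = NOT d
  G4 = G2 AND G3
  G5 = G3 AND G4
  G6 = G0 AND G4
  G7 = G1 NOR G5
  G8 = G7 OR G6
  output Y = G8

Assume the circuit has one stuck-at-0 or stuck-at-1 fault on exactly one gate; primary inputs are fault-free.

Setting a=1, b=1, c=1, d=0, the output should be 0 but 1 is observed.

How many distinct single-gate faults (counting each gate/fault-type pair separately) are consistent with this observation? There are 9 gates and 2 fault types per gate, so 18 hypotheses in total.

Fault-free: G0=0, G1=0, G2=1, G3=1, G4=1, G5=1, G6=0, G7=0, G8=0 → 0. Observed 1.
  G0: stuck-at-1 ✓; others ✗
  G1: none of the 2 fault types match ✗
  G2: stuck-at-0 ✓; others ✗
  G3: stuck-at-0 ✓; others ✗
  G4: stuck-at-0 ✓; others ✗
  G5: stuck-at-0 ✓; others ✗
  G6: stuck-at-1 ✓; others ✗
  G7: stuck-at-1 ✓; others ✗
  G8: stuck-at-1 ✓; others ✗
Consistent faults: {G0 stuck-at-1, G2 stuck-at-0, G3 stuck-at-0, G4 stuck-at-0, G5 stuck-at-0, G6 stuck-at-1, G7 stuck-at-1, G8 stuck-at-1} — 8 in all.

8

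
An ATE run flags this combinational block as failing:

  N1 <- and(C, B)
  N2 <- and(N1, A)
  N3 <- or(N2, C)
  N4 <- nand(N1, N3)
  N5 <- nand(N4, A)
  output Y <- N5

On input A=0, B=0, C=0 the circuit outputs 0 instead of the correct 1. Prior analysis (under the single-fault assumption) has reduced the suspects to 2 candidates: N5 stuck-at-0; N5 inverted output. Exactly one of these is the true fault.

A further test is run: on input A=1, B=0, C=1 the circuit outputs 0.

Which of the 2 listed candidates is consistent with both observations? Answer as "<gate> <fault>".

Evaluate each candidate on input A=1, B=0, C=1:
  N5 stuck-at-0: N1=0, N2=0, N3=1, N4=1, N5=0 [stuck-at-0] → 0 — matches
  N5 inverted output: N1=0, N2=0, N3=1, N4=1, N5=1 [inverted output] → 1 — eliminated
Only N5 stuck-at-0 reproduces the observed 0.

N5 stuck-at-0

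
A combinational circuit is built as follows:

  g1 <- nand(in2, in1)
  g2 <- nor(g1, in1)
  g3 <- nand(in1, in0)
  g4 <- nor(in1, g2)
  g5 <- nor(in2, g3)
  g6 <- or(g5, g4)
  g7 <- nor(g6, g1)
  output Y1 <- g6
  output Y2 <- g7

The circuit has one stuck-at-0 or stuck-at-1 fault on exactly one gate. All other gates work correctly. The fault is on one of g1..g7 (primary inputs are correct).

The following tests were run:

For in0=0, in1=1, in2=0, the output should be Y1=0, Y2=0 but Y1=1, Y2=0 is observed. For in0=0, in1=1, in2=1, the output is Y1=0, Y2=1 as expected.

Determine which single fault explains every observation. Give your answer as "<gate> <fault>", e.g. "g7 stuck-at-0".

g3 stuck-at-0

Fault-free values for test 1 (in0=0, in1=1, in2=0): g1=1, g2=0, g3=1, g4=0, g5=0, g6=0, g7=0, giving Y1=0, Y2=0. Observed Y1=1, Y2=0.
Test 1: faults giving observed Y1=1, Y2=0 are {g3 stuck-at-0, g4 stuck-at-1, g5 stuck-at-1, g6 stuck-at-1}.
Test 2 (in0=0, in1=1, in2=1): fault-free g1=0, g2=0, g3=1, g4=0, g5=0, g6=0, g7=1 → Y1=0, Y2=1; observed Y1=0, Y2=1. Eliminates g4 stuck-at-1, g5 stuck-at-1, g6 stuck-at-1.
Only g3 stuck-at-0 is consistent with every test.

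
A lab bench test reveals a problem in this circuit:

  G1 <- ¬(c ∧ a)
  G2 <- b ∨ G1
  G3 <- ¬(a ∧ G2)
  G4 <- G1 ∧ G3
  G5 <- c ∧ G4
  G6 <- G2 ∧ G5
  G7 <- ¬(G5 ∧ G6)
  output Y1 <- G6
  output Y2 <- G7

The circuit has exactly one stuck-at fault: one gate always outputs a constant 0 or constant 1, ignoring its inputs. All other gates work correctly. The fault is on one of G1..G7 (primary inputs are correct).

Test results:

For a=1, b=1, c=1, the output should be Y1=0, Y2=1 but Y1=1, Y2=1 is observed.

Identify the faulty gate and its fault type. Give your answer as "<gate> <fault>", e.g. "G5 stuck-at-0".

Fault-free values for test 1 (a=1, b=1, c=1): G1=0, G2=1, G3=0, G4=0, G5=0, G6=0, G7=1, giving Y1=0, Y2=1. Observed Y1=1, Y2=1.
Test 1: faults giving observed Y1=1, Y2=1 are {G6 stuck-at-1}.
Only G6 stuck-at-1 is consistent with every test.

G6 stuck-at-1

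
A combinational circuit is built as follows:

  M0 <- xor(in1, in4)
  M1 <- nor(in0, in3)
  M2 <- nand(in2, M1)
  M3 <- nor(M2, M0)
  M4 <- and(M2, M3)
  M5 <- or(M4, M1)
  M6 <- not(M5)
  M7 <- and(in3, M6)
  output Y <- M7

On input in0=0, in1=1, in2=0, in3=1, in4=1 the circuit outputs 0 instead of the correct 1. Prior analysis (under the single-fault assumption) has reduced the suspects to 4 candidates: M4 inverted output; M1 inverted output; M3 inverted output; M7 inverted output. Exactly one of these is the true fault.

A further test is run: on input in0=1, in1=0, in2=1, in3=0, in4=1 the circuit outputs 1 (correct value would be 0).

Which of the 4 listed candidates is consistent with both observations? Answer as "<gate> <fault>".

Evaluate each candidate on input in0=1, in1=0, in2=1, in3=0, in4=1:
  M4 inverted output: M0=1, M1=0, M2=1, M3=0, M4=1 [inverted output], M5=1, M6=0, M7=0 → 0 — eliminated
  M1 inverted output: M0=1, M1=1 [inverted output], M2=0, M3=0, M4=0, M5=1, M6=0, M7=0 → 0 — eliminated
  M3 inverted output: M0=1, M1=0, M2=1, M3=1 [inverted output], M4=1, M5=1, M6=0, M7=0 → 0 — eliminated
  M7 inverted output: M0=1, M1=0, M2=1, M3=0, M4=0, M5=0, M6=1, M7=1 [inverted output] → 1 — matches
Only M7 inverted output reproduces the observed 1.

M7 inverted output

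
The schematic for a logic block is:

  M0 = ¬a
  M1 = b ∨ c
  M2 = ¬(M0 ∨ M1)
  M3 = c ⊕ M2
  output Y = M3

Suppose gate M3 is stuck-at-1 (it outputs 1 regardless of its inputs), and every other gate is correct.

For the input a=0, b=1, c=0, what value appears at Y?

Propagate with M3 forced: M0=1, M1=1, M2=0, M3=1 [stuck-at-1].
So Y = 1. (Without the fault it would be 0.)

1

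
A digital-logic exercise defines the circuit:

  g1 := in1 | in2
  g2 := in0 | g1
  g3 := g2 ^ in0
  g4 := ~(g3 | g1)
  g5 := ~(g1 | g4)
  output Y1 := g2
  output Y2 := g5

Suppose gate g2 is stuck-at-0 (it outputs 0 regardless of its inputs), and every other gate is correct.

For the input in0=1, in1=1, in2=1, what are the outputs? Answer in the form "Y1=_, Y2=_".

Propagate with g2 forced: g1=1, g2=0 [stuck-at-0], g3=1, g4=0, g5=0.
So the outputs are Y1=0, Y2=0. (Without the fault they would be Y1=1, Y2=0.)

Y1=0, Y2=0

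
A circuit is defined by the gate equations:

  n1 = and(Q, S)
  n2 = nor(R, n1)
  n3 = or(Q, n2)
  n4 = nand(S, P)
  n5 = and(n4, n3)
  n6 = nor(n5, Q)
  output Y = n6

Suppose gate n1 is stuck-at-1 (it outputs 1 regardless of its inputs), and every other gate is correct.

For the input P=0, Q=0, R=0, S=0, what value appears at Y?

1

Propagate with n1 forced: n1=1 [stuck-at-1], n2=0, n3=0, n4=1, n5=0, n6=1.
So Y = 1. (Without the fault it would be 0.)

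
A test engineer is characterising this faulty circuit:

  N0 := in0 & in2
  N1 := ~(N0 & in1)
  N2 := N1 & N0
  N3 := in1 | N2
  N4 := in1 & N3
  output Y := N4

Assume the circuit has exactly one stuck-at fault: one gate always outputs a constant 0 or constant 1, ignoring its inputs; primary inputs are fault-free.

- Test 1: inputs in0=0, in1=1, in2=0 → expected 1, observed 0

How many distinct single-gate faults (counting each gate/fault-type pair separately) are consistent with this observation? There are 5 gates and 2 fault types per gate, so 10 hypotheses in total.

Fault-free: N0=0, N1=1, N2=0, N3=1, N4=1 → 1. Observed 0.
  N0 stuck-at-0: output 1 ✗
  N0 stuck-at-1: output 1 ✗
  N1 stuck-at-0: output 1 ✗
  N1 stuck-at-1: output 1 ✗
  N2 stuck-at-0: output 1 ✗
  N2 stuck-at-1: output 1 ✗
  N3 stuck-at-0: output 0 ✓
  N3 stuck-at-1: output 1 ✗
  N4 stuck-at-0: output 0 ✓
  N4 stuck-at-1: output 1 ✗
Consistent faults: {N3 stuck-at-0, N4 stuck-at-0} — 2 in all.

2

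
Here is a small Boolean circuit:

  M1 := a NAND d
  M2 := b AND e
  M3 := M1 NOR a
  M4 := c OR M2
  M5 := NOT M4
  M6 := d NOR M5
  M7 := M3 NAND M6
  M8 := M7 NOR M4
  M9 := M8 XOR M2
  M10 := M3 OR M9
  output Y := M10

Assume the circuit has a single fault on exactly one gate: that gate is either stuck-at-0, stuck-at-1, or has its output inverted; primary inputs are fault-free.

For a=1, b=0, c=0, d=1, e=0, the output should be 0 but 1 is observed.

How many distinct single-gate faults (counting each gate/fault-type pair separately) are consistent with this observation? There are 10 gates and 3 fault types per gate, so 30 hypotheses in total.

12

Fault-free: M1=0, M2=0, M3=0, M4=0, M5=1, M6=0, M7=1, M8=0, M9=0, M10=0 → 0. Observed 1.
  M1: none of the 3 fault types match ✗
  M2: stuck-at-1, inverted output ✓; others ✗
  M3: stuck-at-1, inverted output ✓; others ✗
  M4: none of the 3 fault types match ✗
  M5: none of the 3 fault types match ✗
  M6: none of the 3 fault types match ✗
  M7: stuck-at-0, inverted output ✓; others ✗
  M8: stuck-at-1, inverted output ✓; others ✗
  M9: stuck-at-1, inverted output ✓; others ✗
  M10: stuck-at-1, inverted output ✓; others ✗
Consistent faults: {M2 stuck-at-1, M2 inverted output, M3 stuck-at-1, M3 inverted output, M7 stuck-at-0, M7 inverted output, M8 stuck-at-1, M8 inverted output, M9 stuck-at-1, M9 inverted output, M10 stuck-at-1, M10 inverted output} — 12 in all.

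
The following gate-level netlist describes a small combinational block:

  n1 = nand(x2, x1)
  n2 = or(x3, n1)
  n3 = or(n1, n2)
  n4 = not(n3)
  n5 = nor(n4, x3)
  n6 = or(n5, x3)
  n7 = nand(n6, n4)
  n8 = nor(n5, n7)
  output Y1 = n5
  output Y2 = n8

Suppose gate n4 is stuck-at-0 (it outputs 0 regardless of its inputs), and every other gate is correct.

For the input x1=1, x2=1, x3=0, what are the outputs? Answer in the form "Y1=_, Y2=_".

Propagate with n4 forced: n1=0, n2=0, n3=0, n4=0 [stuck-at-0], n5=1, n6=1, n7=1, n8=0.
So the outputs are Y1=1, Y2=0. (Without the fault they would be Y1=0, Y2=0.)

Y1=1, Y2=0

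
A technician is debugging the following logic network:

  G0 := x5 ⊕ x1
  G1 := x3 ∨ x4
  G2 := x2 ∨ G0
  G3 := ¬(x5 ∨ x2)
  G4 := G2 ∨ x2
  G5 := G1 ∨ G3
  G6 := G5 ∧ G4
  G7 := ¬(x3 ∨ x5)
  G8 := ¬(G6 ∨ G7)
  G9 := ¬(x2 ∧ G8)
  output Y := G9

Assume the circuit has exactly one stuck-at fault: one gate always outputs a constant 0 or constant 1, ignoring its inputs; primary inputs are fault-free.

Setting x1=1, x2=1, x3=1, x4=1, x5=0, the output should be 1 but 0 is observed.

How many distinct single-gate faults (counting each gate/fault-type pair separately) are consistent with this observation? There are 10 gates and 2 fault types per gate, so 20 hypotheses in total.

Fault-free: G0=1, G1=1, G2=1, G3=0, G4=1, G5=1, G6=1, G7=0, G8=0, G9=1 → 1. Observed 0.
  G0: none of the 2 fault types match ✗
  G1: stuck-at-0 ✓; others ✗
  G2: none of the 2 fault types match ✗
  G3: none of the 2 fault types match ✗
  G4: stuck-at-0 ✓; others ✗
  G5: stuck-at-0 ✓; others ✗
  G6: stuck-at-0 ✓; others ✗
  G7: none of the 2 fault types match ✗
  G8: stuck-at-1 ✓; others ✗
  G9: stuck-at-0 ✓; others ✗
Consistent faults: {G1 stuck-at-0, G4 stuck-at-0, G5 stuck-at-0, G6 stuck-at-0, G8 stuck-at-1, G9 stuck-at-0} — 6 in all.

6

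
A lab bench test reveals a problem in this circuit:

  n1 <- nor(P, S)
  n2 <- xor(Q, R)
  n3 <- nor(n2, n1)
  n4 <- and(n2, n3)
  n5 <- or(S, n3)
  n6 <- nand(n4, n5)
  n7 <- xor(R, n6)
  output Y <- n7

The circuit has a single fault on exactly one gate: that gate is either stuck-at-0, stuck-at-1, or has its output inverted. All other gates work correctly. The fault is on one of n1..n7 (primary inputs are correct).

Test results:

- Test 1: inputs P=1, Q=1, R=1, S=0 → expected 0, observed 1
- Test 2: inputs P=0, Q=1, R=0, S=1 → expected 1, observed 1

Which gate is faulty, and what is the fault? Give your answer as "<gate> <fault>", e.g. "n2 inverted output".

Fault-free values for test 1 (P=1, Q=1, R=1, S=0): n1=0, n2=0, n3=1, n4=0, n5=1, n6=1, n7=0, giving Y=0. Observed 1.
Test 1: faults giving observed 1 are {n4 stuck-at-1, n4 inverted output, n6 stuck-at-0, n6 inverted output, n7 stuck-at-1, n7 inverted output}.
Test 2 (P=0, Q=1, R=0, S=1): fault-free n1=0, n2=1, n3=0, n4=0, n5=1, n6=1, n7=1 → 1; observed 1. Eliminates n4 stuck-at-1, n4 inverted output, n6 stuck-at-0, n6 inverted output, n7 inverted output.
Only n7 stuck-at-1 is consistent with every test.

n7 stuck-at-1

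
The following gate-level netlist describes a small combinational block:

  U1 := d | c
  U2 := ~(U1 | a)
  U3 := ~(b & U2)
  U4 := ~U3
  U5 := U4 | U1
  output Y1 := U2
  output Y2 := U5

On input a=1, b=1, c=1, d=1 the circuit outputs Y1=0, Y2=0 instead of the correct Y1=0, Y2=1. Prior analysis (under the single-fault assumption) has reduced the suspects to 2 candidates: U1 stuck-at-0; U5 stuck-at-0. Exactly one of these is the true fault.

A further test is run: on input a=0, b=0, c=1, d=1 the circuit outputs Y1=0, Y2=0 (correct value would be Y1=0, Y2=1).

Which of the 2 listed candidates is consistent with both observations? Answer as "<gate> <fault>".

U5 stuck-at-0

Evaluate each candidate on input a=0, b=0, c=1, d=1:
  U1 stuck-at-0: U1=0 [stuck-at-0], U2=1, U3=1, U4=0, U5=0 → Y1=1, Y2=0 — eliminated
  U5 stuck-at-0: U1=1, U2=0, U3=1, U4=0, U5=0 [stuck-at-0] → Y1=0, Y2=0 — matches
Only U5 stuck-at-0 reproduces the observed Y1=0, Y2=0.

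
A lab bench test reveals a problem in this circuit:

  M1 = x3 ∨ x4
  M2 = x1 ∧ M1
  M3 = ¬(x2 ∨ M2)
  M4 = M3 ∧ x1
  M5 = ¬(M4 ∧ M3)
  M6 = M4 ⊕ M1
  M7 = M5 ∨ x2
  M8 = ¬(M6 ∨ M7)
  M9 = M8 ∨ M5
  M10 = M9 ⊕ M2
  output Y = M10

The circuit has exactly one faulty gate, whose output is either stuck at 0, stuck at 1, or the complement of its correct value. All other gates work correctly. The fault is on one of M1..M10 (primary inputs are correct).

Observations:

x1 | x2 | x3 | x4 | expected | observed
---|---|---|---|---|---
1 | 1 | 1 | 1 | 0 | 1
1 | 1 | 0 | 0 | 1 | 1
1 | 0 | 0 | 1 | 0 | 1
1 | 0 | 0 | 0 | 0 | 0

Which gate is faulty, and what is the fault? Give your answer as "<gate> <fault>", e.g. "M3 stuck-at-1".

M2 stuck-at-0

Fault-free values for test 1 (x1=1, x2=1, x3=1, x4=1): M1=1, M2=1, M3=0, M4=0, M5=1, M6=1, M7=1, M8=0, M9=1, M10=0, giving Y=0. Observed 1.
Test 1: faults giving observed 1 are {M1 stuck-at-0, M1 inverted output, M2 stuck-at-0, M2 inverted output, M3 stuck-at-1, M3 inverted output, M5 stuck-at-0, M5 inverted output, M9 stuck-at-0, M9 inverted output, M10 stuck-at-1, M10 inverted output}.
Test 2 (x1=1, x2=1, x3=0, x4=0): fault-free M1=0, M2=0, M3=0, M4=0, M5=1, M6=0, M7=1, M8=0, M9=1, M10=1 → 1; observed 1. Eliminates M1 inverted output, M2 inverted output, M3 stuck-at-1, M3 inverted output, M5 stuck-at-0, M5 inverted output, M9 stuck-at-0, M9 inverted output, M10 inverted output.
Test 3 (x1=1, x2=0, x3=0, x4=1): fault-free M1=1, M2=1, M3=0, M4=0, M5=1, M6=1, M7=1, M8=0, M9=1, M10=0 → 0; observed 1. Eliminates M1 stuck-at-0.
Test 4 (x1=1, x2=0, x3=0, x4=0): fault-free M1=0, M2=0, M3=1, M4=1, M5=0, M6=1, M7=0, M8=0, M9=0, M10=0 → 0; observed 0. Eliminates M10 stuck-at-1.
Only M2 stuck-at-0 is consistent with every test.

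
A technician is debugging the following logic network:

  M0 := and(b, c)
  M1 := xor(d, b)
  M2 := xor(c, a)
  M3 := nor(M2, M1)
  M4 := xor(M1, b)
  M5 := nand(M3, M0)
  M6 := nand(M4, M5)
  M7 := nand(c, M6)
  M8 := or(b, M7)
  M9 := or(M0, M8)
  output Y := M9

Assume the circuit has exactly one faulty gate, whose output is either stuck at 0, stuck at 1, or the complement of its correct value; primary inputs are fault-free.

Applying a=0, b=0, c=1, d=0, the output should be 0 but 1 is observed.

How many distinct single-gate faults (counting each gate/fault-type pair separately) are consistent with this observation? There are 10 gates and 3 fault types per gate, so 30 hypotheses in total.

14

Fault-free: M0=0, M1=0, M2=1, M3=0, M4=0, M5=1, M6=1, M7=0, M8=0, M9=0 → 0. Observed 1.
  M0: stuck-at-1, inverted output ✓; others ✗
  M1: stuck-at-1, inverted output ✓; others ✗
  M2: none of the 3 fault types match ✗
  M3: none of the 3 fault types match ✗
  M4: stuck-at-1, inverted output ✓; others ✗
  M5: none of the 3 fault types match ✗
  M6: stuck-at-0, inverted output ✓; others ✗
  M7: stuck-at-1, inverted output ✓; others ✗
  M8: stuck-at-1, inverted output ✓; others ✗
  M9: stuck-at-1, inverted output ✓; others ✗
Consistent faults: {M0 stuck-at-1, M0 inverted output, M1 stuck-at-1, M1 inverted output, M4 stuck-at-1, M4 inverted output, M6 stuck-at-0, M6 inverted output, M7 stuck-at-1, M7 inverted output, M8 stuck-at-1, M8 inverted output, M9 stuck-at-1, M9 inverted output} — 14 in all.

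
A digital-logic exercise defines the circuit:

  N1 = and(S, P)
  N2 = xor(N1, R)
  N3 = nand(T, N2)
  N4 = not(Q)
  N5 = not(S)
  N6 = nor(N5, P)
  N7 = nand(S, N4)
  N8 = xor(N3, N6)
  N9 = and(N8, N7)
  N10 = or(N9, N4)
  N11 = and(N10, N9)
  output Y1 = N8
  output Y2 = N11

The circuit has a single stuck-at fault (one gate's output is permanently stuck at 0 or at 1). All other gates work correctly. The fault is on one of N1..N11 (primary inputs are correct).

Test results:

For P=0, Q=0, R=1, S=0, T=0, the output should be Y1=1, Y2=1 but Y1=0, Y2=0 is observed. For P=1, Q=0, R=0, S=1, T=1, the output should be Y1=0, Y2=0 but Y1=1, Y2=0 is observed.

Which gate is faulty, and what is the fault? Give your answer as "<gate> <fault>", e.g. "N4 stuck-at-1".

N6 stuck-at-1

Fault-free values for test 1 (P=0, Q=0, R=1, S=0, T=0): N1=0, N2=1, N3=1, N4=1, N5=1, N6=0, N7=1, N8=1, N9=1, N10=1, N11=1, giving Y1=1, Y2=1. Observed Y1=0, Y2=0.
Test 1: faults giving observed Y1=0, Y2=0 are {N3 stuck-at-0, N5 stuck-at-0, N6 stuck-at-1, N8 stuck-at-0}.
Test 2 (P=1, Q=0, R=0, S=1, T=1): fault-free N1=1, N2=1, N3=0, N4=1, N5=0, N6=0, N7=0, N8=0, N9=0, N10=1, N11=0 → Y1=0, Y2=0; observed Y1=1, Y2=0. Eliminates N3 stuck-at-0, N5 stuck-at-0, N8 stuck-at-0.
Only N6 stuck-at-1 is consistent with every test.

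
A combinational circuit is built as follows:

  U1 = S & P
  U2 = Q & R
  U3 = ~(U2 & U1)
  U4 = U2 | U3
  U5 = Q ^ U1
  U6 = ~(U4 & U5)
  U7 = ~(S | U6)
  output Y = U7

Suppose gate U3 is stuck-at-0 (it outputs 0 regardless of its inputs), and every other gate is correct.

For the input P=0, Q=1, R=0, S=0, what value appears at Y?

0

Propagate with U3 forced: U1=0, U2=0, U3=0 [stuck-at-0], U4=0, U5=1, U6=1, U7=0.
So Y = 0. (Without the fault it would be 1.)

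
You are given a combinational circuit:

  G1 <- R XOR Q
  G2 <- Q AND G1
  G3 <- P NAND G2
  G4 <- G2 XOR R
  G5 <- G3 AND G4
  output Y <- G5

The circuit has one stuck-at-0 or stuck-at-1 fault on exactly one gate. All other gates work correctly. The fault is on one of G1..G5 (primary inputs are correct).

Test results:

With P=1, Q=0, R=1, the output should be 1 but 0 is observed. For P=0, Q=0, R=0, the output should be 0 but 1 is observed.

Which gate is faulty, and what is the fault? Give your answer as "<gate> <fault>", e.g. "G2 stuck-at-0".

Fault-free values for test 1 (P=1, Q=0, R=1): G1=1, G2=0, G3=1, G4=1, G5=1, giving Y=1. Observed 0.
Test 1: faults giving observed 0 are {G2 stuck-at-1, G3 stuck-at-0, G4 stuck-at-0, G5 stuck-at-0}.
Test 2 (P=0, Q=0, R=0): fault-free G1=0, G2=0, G3=1, G4=0, G5=0 → 0; observed 1. Eliminates G3 stuck-at-0, G4 stuck-at-0, G5 stuck-at-0.
Only G2 stuck-at-1 is consistent with every test.

G2 stuck-at-1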